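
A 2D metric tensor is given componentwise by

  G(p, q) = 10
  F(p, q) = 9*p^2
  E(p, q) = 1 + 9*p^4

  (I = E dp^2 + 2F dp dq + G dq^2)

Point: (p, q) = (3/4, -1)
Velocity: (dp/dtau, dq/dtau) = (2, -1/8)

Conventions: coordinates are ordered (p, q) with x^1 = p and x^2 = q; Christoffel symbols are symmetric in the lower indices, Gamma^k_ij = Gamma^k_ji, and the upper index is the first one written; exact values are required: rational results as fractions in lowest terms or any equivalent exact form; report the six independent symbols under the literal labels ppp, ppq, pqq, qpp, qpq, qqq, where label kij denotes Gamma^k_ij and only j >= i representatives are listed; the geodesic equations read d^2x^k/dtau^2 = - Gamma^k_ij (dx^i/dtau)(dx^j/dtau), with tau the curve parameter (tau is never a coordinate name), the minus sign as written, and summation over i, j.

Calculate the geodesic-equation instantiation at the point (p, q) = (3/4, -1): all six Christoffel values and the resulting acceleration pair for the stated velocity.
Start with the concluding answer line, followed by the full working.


Answer: Gamma_ppp = 1944/3289, Gamma_ppq = 0, Gamma_pqq = 0, Gamma_qpp = 3456/3289, Gamma_qpq = 0, Gamma_qqq = 0; accelerations (d^2p/dtau^2, d^2q/dtau^2) = (-7776/3289, -13824/3289)

E = 985/256, F = 81/16, G = 10 at the point
E_p = 243/16, E_q = 0, F_p = 27/2, F_q = 0, G_p = 0, G_q = 0
EG - F^2 = 3289/256;  g^inv = (256/3289) * [[10, -81/16], [-81/16, 985/256]]
first-kind symbols [ij,l] = (1/2)(d_i g_jl + d_j g_il - d_l g_ij): [pp,p] = E_p/2 = 243/32, [pp,q] = F_p - E_q/2 = 27/2, [pq,p] = E_q/2 = 0, [pq,q] = G_p/2 = 0, [qq,p] = F_q - G_p/2 = 0, [qq,q] = G_q/2 = 0
Gamma^p_ij = (G*[ij,p] - F*[ij,q])/(EG - F^2), Gamma^q_ij = (E*[ij,q] - F*[ij,p])/(EG - F^2)
Gamma_ppp = 1944/3289, Gamma_ppq = 0, Gamma_pqq = 0, Gamma_qpp = 3456/3289, Gamma_qpq = 0, Gamma_qqq = 0
d^2p/dtau^2 = -(Gamma_ppp*(2)^2 + 2*Gamma_ppq*(2)*(-1/8) + Gamma_pqq*(-1/8)^2) = -7776/3289
d^2q/dtau^2 = -(Gamma_qpp*(2)^2 + 2*Gamma_qpq*(2)*(-1/8) + Gamma_qqq*(-1/8)^2) = -13824/3289


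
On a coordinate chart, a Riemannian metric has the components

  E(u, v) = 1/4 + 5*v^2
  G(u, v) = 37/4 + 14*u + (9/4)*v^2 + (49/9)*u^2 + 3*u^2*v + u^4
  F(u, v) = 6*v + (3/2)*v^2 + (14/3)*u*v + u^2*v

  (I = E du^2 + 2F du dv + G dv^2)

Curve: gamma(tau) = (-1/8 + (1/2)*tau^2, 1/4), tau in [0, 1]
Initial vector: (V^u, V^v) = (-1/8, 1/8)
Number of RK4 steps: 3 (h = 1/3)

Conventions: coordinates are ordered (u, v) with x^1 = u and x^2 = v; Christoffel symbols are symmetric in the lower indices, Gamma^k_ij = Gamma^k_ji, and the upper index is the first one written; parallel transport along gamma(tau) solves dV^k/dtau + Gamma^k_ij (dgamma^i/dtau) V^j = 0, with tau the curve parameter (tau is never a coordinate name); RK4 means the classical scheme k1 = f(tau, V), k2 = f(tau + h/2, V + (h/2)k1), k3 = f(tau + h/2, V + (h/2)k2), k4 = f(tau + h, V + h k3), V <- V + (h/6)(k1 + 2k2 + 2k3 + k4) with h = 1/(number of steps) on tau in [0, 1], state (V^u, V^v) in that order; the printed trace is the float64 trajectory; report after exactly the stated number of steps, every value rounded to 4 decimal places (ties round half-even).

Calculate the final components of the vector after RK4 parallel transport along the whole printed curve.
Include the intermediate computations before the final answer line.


gamma'(tau) = (tau, 0); f(tau, V)^k = -Gamma^k_ij(gamma(tau)) gamma'^i(tau) V^j; h = 1/3; intermediate values shown to 6 dp
curve data and Christoffel symbols at the stage parameters:
  tau = 0.000000: gamma = (-0.125000, 0.250000), gamma' = (0.000000, 0.000000); Gamma_uuu = 0.094324, Gamma_uuv = 0.284739, Gamma_uvv = -0.515132, Gamma_vuu = -0.036545, Gamma_vuv = 0.750666, Gamma_vvv = 0.172380
  tau = 0.166667: gamma = (-0.111111, 0.250000), gamma' = (0.166667, 0.000000); Gamma_uuu = 0.088691, Gamma_uuv = 0.275516, Gamma_uvv = -0.595388, Gamma_vuu = -0.034002, Gamma_vuv = 0.746331, Gamma_vvv = 0.183851
  tau = 0.333333: gamma = (-0.069444, 0.250000), gamma' = (0.333333, 0.000000); Gamma_uuu = 0.072649, Gamma_uuv = 0.250015, Gamma_uvv = -0.825916, Gamma_vuu = -0.026993, Gamma_vuv = 0.732769, Gamma_vvv = 0.215442
  tau = 0.500000: gamma = (0.000000, 0.250000), gamma' = (0.500000, 0.000000); Gamma_uuu = 0.048433, Gamma_uuv = 0.212251, Gamma_uvv = -1.183048, Gamma_vuu = -0.017094, Gamma_vuv = 0.709402, Gamma_vvv = 0.260684
  tau = 0.666667: gamma = (0.097222, 0.250000), gamma' = (0.666667, 0.000000); Gamma_uuu = 0.018795, Gamma_uuv = 0.162589, Gamma_uvv = -1.650198, Gamma_vuu = -0.006184, Gamma_vuv = 0.677694, Gamma_vvv = 0.314305
  tau = 0.833333: gamma = (0.222222, 0.250000), gamma' = (0.833333, 0.000000); Gamma_uuu = -0.013906, Gamma_uuv = 0.092972, Gamma_uvv = -2.251033, Gamma_vuu = 0.004193, Gamma_vuv = 0.642078, Gamma_vvv = 0.377480
  tau = 1.000000: gamma = (0.375000, 0.250000), gamma' = (1.000000, 0.000000); Gamma_uuu = -0.048193, Gamma_uuv = -0.015338, Gamma_uvv = -3.097178, Gamma_vuu = 0.013119, Gamma_vuv = 0.609090, Gamma_vvv = 0.461866
step 0: V^u = -0.1250, V^v = 0.1250
step 1: k1 = (0.000000, 0.000000), k2 = (-0.003892, -0.016257), k3 = (-0.003758, -0.015924), k4 = (-0.006918, -0.030372); V <- V + (h/6)(k1 + 2k2 + 2k3 + k4): V^u = -0.1262, V^v = 0.1197
step 2: k1 = (-0.006922, -0.030382), k2 = (-0.009085, -0.041764), k3 = (-0.008875, -0.041094), k4 = (-0.009875, -0.048441); V <- V + (h/6)(k1 + 2k2 + 2k3 + k4): V^u = -0.1292, V^v = 0.1062
step 3: k1 = (-0.009888, -0.048491), k2 = (-0.009114, -0.052017), k3 = (-0.009067, -0.051703), k4 = (-0.005007, -0.052425); V <- V + (h/6)(k1 + 2k2 + 2k3 + k4): V^u = -0.1320, V^v = 0.0890

Answer: V^u = -0.1320, V^v = 0.0890


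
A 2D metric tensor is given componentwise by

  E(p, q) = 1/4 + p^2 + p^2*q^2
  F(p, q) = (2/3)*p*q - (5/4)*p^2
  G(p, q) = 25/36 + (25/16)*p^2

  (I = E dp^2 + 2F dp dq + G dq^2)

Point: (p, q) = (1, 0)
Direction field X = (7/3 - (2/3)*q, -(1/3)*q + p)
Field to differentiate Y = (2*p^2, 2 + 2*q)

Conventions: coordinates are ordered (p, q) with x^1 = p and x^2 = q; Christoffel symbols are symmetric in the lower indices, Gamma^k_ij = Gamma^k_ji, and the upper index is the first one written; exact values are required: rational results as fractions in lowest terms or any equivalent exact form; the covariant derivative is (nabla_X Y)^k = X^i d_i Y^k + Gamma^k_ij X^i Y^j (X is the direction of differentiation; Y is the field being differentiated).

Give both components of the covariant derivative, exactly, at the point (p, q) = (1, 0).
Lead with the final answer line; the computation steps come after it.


Answer: (nabla_X Y)^p = 2305/174, (nabla_X Y)^q = 524/145

E = 5/4, F = -5/4, G = 325/144 at the point
E_p = 2, E_q = 0, F_p = -5/2, F_q = 2/3, G_p = 25/8, G_q = 0
EG - F^2 = 725/576;  g^inv = (576/725) * [[325/144, 5/4], [5/4, 5/4]]
first-kind symbols [ij,l] = (1/2)(d_i g_jl + d_j g_il - d_l g_ij): [pp,p] = E_p/2 = 1, [pp,q] = F_p - E_q/2 = -5/2, [pq,p] = E_q/2 = 0, [pq,q] = G_p/2 = 25/16, [qq,p] = F_q - G_p/2 = -43/48, [qq,q] = G_q/2 = 0
Gamma^p_ij = (G*[ij,p] - F*[ij,q])/(EG - F^2), Gamma^q_ij = (E*[ij,q] - F*[ij,p])/(EG - F^2)
Gamma_ppp = -20/29, Gamma_ppq = 45/29, Gamma_pqq = -559/348, Gamma_qpp = -216/145, Gamma_qpq = 45/29, Gamma_qqq = -129/145
X = (7/3, 1), Y = (2, 2) at the point


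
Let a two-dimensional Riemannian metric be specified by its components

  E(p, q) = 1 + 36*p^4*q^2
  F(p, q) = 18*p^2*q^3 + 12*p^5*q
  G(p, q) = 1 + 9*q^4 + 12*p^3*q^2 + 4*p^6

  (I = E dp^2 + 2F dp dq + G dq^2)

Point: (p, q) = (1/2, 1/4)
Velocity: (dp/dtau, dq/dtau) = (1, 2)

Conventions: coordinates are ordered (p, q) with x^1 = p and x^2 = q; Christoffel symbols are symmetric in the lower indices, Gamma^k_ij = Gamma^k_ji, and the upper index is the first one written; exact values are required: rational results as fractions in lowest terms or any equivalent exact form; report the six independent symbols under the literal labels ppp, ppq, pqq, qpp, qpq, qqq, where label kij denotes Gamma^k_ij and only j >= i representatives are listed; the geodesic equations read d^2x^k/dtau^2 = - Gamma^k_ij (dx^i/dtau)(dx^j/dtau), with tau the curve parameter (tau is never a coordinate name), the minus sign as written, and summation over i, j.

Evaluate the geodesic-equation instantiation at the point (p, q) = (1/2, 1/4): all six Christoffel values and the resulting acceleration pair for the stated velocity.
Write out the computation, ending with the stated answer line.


E = 73/64, F = 21/128, G = 305/256 at the point
E_p = 9/8, E_q = 9/8, F_p = 39/32, F_q = 39/32, G_p = 21/16, G_q = 21/16
EG - F^2 = 341/256;  g^inv = (256/341) * [[305/256, -21/128], [-21/128, 73/64]]
first-kind symbols [ij,l] = (1/2)(d_i g_jl + d_j g_il - d_l g_ij): [pp,p] = E_p/2 = 9/16, [pp,q] = F_p - E_q/2 = 21/32, [pq,p] = E_q/2 = 9/16, [pq,q] = G_p/2 = 21/32, [qq,p] = F_q - G_p/2 = 9/16, [qq,q] = G_q/2 = 21/32
Gamma^p_ij = (G*[ij,p] - F*[ij,q])/(EG - F^2), Gamma^q_ij = (E*[ij,q] - F*[ij,p])/(EG - F^2)
Gamma_ppp = 144/341, Gamma_ppq = 144/341, Gamma_pqq = 144/341, Gamma_qpp = 168/341, Gamma_qpq = 168/341, Gamma_qqq = 168/341
d^2p/dtau^2 = -(Gamma_ppp*(1)^2 + 2*Gamma_ppq*(1)*(2) + Gamma_pqq*(2)^2) = -1296/341
d^2q/dtau^2 = -(Gamma_qpp*(1)^2 + 2*Gamma_qpq*(1)*(2) + Gamma_qqq*(2)^2) = -1512/341

Answer: Gamma_ppp = 144/341, Gamma_ppq = 144/341, Gamma_pqq = 144/341, Gamma_qpp = 168/341, Gamma_qpq = 168/341, Gamma_qqq = 168/341; accelerations (d^2p/dtau^2, d^2q/dtau^2) = (-1296/341, -1512/341)


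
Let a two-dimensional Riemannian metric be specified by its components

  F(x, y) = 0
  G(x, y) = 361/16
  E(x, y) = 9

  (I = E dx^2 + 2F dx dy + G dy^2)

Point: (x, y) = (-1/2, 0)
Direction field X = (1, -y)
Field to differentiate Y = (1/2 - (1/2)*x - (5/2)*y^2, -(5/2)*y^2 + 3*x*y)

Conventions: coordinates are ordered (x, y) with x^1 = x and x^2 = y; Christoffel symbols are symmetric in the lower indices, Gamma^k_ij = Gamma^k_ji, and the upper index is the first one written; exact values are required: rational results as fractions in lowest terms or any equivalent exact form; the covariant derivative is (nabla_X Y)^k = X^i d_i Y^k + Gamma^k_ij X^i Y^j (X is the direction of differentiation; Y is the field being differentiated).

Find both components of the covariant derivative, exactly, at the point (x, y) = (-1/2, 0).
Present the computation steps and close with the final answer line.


E = 9, F = 0, G = 361/16 at the point
E_x = 0, E_y = 0, F_x = 0, F_y = 0, G_x = 0, G_y = 0
EG - F^2 = 3249/16;  g^inv = (16/3249) * [[361/16, 0], [0, 9]]
first-kind symbols [ij,l] = (1/2)(d_i g_jl + d_j g_il - d_l g_ij): [xx,x] = E_x/2 = 0, [xx,y] = F_x - E_y/2 = 0, [xy,x] = E_y/2 = 0, [xy,y] = G_x/2 = 0, [yy,x] = F_y - G_x/2 = 0, [yy,y] = G_y/2 = 0
Gamma^x_ij = (G*[ij,x] - F*[ij,y])/(EG - F^2), Gamma^y_ij = (E*[ij,y] - F*[ij,x])/(EG - F^2)
Gamma_xxx = 0, Gamma_xxy = 0, Gamma_xyy = 0, Gamma_yxx = 0, Gamma_yxy = 0, Gamma_yyy = 0
X = (1, 0), Y = (3/4, 0) at the point

Answer: (nabla_X Y)^x = -1/2, (nabla_X Y)^y = 0


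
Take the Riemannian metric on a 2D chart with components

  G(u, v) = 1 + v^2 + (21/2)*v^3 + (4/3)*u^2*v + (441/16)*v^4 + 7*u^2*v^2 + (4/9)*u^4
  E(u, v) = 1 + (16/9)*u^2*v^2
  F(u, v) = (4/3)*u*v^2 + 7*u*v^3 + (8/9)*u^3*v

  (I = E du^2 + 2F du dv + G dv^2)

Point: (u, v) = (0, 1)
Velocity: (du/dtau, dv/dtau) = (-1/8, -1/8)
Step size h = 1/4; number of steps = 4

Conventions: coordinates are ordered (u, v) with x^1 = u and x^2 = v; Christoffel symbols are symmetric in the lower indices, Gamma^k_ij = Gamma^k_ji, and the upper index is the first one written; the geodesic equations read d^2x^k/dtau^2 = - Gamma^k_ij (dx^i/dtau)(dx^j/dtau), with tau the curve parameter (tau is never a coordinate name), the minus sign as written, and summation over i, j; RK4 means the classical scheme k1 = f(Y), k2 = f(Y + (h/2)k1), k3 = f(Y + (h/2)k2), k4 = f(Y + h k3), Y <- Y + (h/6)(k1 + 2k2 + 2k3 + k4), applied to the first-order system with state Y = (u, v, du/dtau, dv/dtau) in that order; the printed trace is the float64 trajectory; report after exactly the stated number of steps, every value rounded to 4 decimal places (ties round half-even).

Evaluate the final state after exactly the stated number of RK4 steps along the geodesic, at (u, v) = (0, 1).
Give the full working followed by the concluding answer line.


f(Y) = (du/dtau, dv/dtau, -Gamma^u_ij Y'^i Y'^j, -Gamma^v_ij Y'^i Y'^j) with the Gammas evaluated at the stage position; h = 0.250000; intermediate values shown to 6 dp
step 0: u = 0.0000, v = 1.0000, du/dtau = -0.1250, dv/dtau = -0.1250
step 1:
  k1: at (u, v) = (0.000000, 1.000000), (du/dtau, dv/dtau) = (-0.125000, -0.125000); Gamma_uuu = 0.000000, Gamma_uuv = 0.000000, Gamma_uvv = 0.000000, Gamma_vuu = 0.208008, Gamma_vuv = 0.000000, Gamma_vvv = 1.794072; k1 = (-0.125000, -0.125000, 0.000000, -0.031283)
  k2: at (u, v) = (-0.015625, 0.984375), (du/dtau, dv/dtau) = (-0.125000, -0.128910); Gamma_uuu = -0.000711, Gamma_uuv = 0.000011, Gamma_uvv = -0.006139, Gamma_vuu = 0.210454, Gamma_vuv = -0.003341, Gamma_vvv = 1.817669; k2 = (-0.125000, -0.128910, 0.000113, -0.033386)
  k3: at (u, v) = (-0.015625, 0.983886), (du/dtau, dv/dtau) = (-0.124986, -0.129173); Gamma_uuu = -0.000711, Gamma_uuv = 0.000011, Gamma_uvv = -0.006144, Gamma_vuu = 0.210531, Gamma_vuv = -0.003343, Gamma_vvv = 1.818418; k3 = (-0.124986, -0.129173, 0.000113, -0.033523)
  k4: at (u, v) = (-0.031246, 0.967707), (du/dtau, dv/dtau) = (-0.124972, -0.133381); Gamma_uuu = -0.001460, Gamma_uuv = 0.000047, Gamma_uvv = -0.012628, Gamma_vuu = 0.213094, Gamma_vuv = -0.006881, Gamma_vvv = 1.843269; k4 = (-0.124972, -0.133381, 0.000246, -0.035891)
  Y <- Y + (h/6)(k1 + 2k2 + 2k3 + k4): u = -0.0312, v = 0.9677, du/dtau = -0.1250, dv/dtau = -0.1334
step 2:
  k1: at (u, v) = (-0.031248, 0.967727), (du/dtau, dv/dtau) = (-0.124971, -0.133375); Gamma_uuu = -0.001460, Gamma_uuv = 0.000047, Gamma_uvv = -0.012628, Gamma_vuu = 0.213091, Gamma_vuv = -0.006881, Gamma_vvv = 1.843237; k1 = (-0.124971, -0.133375, 0.000246, -0.035888)
  k2: at (u, v) = (-0.046869, 0.951055), (du/dtau, dv/dtau) = (-0.124940, -0.137861); Gamma_uuu = -0.002249, Gamma_uuv = 0.000111, Gamma_uvv = -0.019487, Gamma_vuu = 0.215762, Gamma_vuv = -0.010633, Gamma_vvv = 1.869271; k2 = (-0.124940, -0.137861, 0.000402, -0.038528)
  k3: at (u, v) = (-0.046865, 0.950495), (du/dtau, dv/dtau) = (-0.124921, -0.138191); Gamma_uuu = -0.002251, Gamma_uuv = 0.000111, Gamma_uvv = -0.019504, Gamma_vuu = 0.215854, Gamma_vuv = -0.010643, Gamma_vvv = 1.870169; k3 = (-0.124921, -0.138191, 0.000404, -0.038715)
  k4: at (u, v) = (-0.062478, 0.933180), (du/dtau, dv/dtau) = (-0.124870, -0.143053); Gamma_uuu = -0.003086, Gamma_uuv = 0.000207, Gamma_uvv = -0.026785, Gamma_vuu = 0.218661, Gamma_vuv = -0.014640, Gamma_vvv = 1.897692; k4 = (-0.124870, -0.143053, 0.000589, -0.041721)
  Y <- Y + (h/6)(k1 + 2k2 + 2k3 + k4): u = -0.0625, v = 0.9332, du/dtau = -0.1249, dv/dtau = -0.1430
step 3:
  k1: at (u, v) = (-0.062479, 0.933205), (du/dtau, dv/dtau) = (-0.124869, -0.143045); Gamma_uuu = -0.003086, Gamma_uuv = 0.000207, Gamma_uvv = -0.026785, Gamma_vuu = 0.218657, Gamma_vuv = -0.014639, Gamma_vvv = 1.897650; k1 = (-0.124869, -0.143045, 0.000589, -0.041716)
  k2: at (u, v) = (-0.078088, 0.915324), (du/dtau, dv/dtau) = (-0.124795, -0.148260); Gamma_uuu = -0.003971, Gamma_uuv = 0.000339, Gamma_uvv = -0.034525, Gamma_vuu = 0.221587, Gamma_vuv = -0.018904, Gamma_vvv = 1.926562; k2 = (-0.124795, -0.148260, 0.000808, -0.045099)
  k3: at (u, v) = (-0.078079, 0.914673), (du/dtau, dv/dtau) = (-0.124768, -0.148683); Gamma_uuu = -0.003975, Gamma_uuv = 0.000339, Gamma_uvv = -0.034561, Gamma_vuu = 0.221698, Gamma_vuv = -0.018925, Gamma_vvv = 1.927655; k3 = (-0.124768, -0.148683, 0.000813, -0.045363)
  k4: at (u, v) = (-0.093671, 0.896034), (du/dtau, dv/dtau) = (-0.124666, -0.154386); Gamma_uuu = -0.004916, Gamma_uuv = 0.000514, Gamma_uvv = -0.042830, Gamma_vuu = 0.224787, Gamma_vuv = -0.023499, Gamma_vvv = 1.958349; k4 = (-0.124666, -0.154386, 0.001077, -0.049266)
  Y <- Y + (h/6)(k1 + 2k2 + 2k3 + k4): u = -0.0937, v = 0.8961, du/dtau = -0.1247, dv/dtau = -0.1544
step 4:
  k1: at (u, v) = (-0.093674, 0.896067), (du/dtau, dv/dtau) = (-0.124664, -0.154375); Gamma_uuu = -0.004916, Gamma_uuv = 0.000514, Gamma_uvv = -0.042828, Gamma_vuu = 0.224781, Gamma_vuv = -0.023498, Gamma_vvv = 1.958293; k1 = (-0.124664, -0.154375, 0.001077, -0.049258)
  k2: at (u, v) = (-0.109257, 0.876770), (du/dtau, dv/dtau) = (-0.124530, -0.160532); Gamma_uuu = -0.005919, Gamma_uuv = 0.000738, Gamma_uvv = -0.051671, Gamma_vuu = 0.228010, Gamma_vuv = -0.028413, Gamma_vvv = 1.990622; k2 = (-0.124530, -0.160532, 0.001394, -0.053699)
  k3: at (u, v) = (-0.109240, 0.876000), (du/dtau, dv/dtau) = (-0.124490, -0.161087); Gamma_uuu = -0.005925, Gamma_uuv = 0.000739, Gamma_uvv = -0.051736, Gamma_vuu = 0.228145, Gamma_vuv = -0.028450, Gamma_vvv = 1.991972; k3 = (-0.124490, -0.161087, 0.001405, -0.054084)
  k4: at (u, v) = (-0.124796, 0.855795), (du/dtau, dv/dtau) = (-0.124313, -0.167896); Gamma_uuu = -0.006999, Gamma_uuv = 0.001021, Gamma_uvv = -0.061251, Gamma_vuu = 0.231557, Gamma_vuv = -0.033767, Gamma_vvv = 2.026446; k4 = (-0.124313, -0.167896, 0.001792, -0.059292)
  Y <- Y + (h/6)(k1 + 2k2 + 2k3 + k4): u = -0.1248, v = 0.8558, du/dtau = -0.1243, dv/dtau = -0.1679

Answer: u = -0.1248, v = 0.8558, du/dtau = -0.1243, dv/dtau = -0.1679


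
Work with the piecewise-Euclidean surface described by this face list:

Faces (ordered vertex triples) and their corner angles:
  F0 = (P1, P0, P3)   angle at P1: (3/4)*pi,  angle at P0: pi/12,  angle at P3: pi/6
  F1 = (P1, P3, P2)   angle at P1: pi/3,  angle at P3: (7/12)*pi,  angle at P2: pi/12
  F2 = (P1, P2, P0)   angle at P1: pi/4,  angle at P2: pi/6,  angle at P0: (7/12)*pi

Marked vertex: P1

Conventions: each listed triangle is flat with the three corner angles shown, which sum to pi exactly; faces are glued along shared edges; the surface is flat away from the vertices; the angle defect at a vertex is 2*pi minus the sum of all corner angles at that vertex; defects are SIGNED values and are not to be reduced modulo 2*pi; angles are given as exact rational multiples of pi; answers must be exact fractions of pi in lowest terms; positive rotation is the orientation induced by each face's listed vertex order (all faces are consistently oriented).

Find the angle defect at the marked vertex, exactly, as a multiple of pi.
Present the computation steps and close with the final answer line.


Sum of corner angles at P1: (4/3)*pi
defect = 2*pi - (4/3)*pi

Answer: defect(P1) = (2/3)*pi


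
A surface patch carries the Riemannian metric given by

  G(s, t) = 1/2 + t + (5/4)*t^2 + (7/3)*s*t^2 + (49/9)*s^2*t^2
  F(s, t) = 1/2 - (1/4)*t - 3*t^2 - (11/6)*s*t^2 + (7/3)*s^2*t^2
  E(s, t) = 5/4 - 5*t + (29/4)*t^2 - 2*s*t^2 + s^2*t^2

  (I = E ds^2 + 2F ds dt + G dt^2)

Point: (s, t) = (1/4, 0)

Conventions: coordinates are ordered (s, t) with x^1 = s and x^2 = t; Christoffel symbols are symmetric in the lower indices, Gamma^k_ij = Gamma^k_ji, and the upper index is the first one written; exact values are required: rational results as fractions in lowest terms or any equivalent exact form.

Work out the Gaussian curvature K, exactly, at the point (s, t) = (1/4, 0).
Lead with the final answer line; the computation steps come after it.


Answer: K = -167/18

E = 5/4, F = 1/2, G = 1/2, EG - F^2 = 3/8 at the point
E_s = 0, E_t = -5, F_s = 0, F_t = -1/4, G_s = 0, G_t = 1
E_tt = 109/8, F_st = 0, G_ss = 0
Compute both Brioschi determinants and normalise by (EG - F^2)^2.
M1 = [[-E_tt/2 + F_st - G_ss/2, E_s/2, F_s - E_t/2], [F_t - G_s/2, E, F], [G_t/2, F, G]] = [[-109/16, 0, 5/2], [-1/4, 5/4, 1/2], [1/2, 1/2, 1/2]]; det M1 = -567/128
M2 = [[0, E_t/2, G_s/2], [E_t/2, E, F], [G_s/2, F, G]] = [[0, -5/2, 0], [-5/2, 5/4, 1/2], [0, 1/2, 1/2]]; det M2 = -25/8
det M1 - det M2 = -167/128; K = -167/128 / (3/8)^2 = -167/18


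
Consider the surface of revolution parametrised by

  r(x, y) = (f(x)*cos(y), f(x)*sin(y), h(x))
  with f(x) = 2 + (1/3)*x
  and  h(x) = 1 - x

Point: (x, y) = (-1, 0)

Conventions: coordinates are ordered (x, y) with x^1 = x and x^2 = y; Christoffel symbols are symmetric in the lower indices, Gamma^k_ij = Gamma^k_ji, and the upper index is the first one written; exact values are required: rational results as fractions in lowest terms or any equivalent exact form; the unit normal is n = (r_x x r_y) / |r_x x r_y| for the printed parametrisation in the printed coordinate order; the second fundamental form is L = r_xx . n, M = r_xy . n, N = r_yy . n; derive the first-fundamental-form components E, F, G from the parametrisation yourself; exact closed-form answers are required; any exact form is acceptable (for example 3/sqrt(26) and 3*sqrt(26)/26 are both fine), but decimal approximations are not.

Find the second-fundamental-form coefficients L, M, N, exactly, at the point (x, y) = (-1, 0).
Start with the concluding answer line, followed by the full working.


Answer: L = 0, M = 0, N = -sqrt(10)/2

f = 5/3, f' = 1/3, f'' = 0, h' = -1, h'' = 0
E = 10/9, F = 0, G = 25/9; answer radicand W^2 = 10/9
unnormalised second-form numerators: l = 0, m = 0, n = -5/3; L = l/sqrt(10/9), and similarly M = m/sqrt(W^2), N = n/sqrt(W^2)


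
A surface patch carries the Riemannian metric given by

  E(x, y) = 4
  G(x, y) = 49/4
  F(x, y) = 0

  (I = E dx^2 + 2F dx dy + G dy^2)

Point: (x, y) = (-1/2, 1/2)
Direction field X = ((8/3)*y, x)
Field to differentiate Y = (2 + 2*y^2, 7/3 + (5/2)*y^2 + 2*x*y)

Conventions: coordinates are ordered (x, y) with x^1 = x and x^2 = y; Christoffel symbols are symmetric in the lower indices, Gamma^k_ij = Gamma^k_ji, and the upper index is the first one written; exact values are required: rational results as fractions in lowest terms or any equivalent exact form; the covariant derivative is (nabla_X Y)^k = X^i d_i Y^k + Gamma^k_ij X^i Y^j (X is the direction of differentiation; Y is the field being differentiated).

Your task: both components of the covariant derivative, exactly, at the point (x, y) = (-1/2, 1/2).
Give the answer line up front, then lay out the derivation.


Answer: (nabla_X Y)^x = -1, (nabla_X Y)^y = 7/12

E = 4, F = 0, G = 49/4 at the point
E_x = 0, E_y = 0, F_x = 0, F_y = 0, G_x = 0, G_y = 0
EG - F^2 = 49;  g^inv = (1/49) * [[49/4, 0], [0, 4]]
first-kind symbols [ij,l] = (1/2)(d_i g_jl + d_j g_il - d_l g_ij): [xx,x] = E_x/2 = 0, [xx,y] = F_x - E_y/2 = 0, [xy,x] = E_y/2 = 0, [xy,y] = G_x/2 = 0, [yy,x] = F_y - G_x/2 = 0, [yy,y] = G_y/2 = 0
Gamma^x_ij = (G*[ij,x] - F*[ij,y])/(EG - F^2), Gamma^y_ij = (E*[ij,y] - F*[ij,x])/(EG - F^2)
Gamma_xxx = 0, Gamma_xxy = 0, Gamma_xyy = 0, Gamma_yxx = 0, Gamma_yxy = 0, Gamma_yyy = 0
X = (4/3, -1/2), Y = (5/2, 59/24) at the point


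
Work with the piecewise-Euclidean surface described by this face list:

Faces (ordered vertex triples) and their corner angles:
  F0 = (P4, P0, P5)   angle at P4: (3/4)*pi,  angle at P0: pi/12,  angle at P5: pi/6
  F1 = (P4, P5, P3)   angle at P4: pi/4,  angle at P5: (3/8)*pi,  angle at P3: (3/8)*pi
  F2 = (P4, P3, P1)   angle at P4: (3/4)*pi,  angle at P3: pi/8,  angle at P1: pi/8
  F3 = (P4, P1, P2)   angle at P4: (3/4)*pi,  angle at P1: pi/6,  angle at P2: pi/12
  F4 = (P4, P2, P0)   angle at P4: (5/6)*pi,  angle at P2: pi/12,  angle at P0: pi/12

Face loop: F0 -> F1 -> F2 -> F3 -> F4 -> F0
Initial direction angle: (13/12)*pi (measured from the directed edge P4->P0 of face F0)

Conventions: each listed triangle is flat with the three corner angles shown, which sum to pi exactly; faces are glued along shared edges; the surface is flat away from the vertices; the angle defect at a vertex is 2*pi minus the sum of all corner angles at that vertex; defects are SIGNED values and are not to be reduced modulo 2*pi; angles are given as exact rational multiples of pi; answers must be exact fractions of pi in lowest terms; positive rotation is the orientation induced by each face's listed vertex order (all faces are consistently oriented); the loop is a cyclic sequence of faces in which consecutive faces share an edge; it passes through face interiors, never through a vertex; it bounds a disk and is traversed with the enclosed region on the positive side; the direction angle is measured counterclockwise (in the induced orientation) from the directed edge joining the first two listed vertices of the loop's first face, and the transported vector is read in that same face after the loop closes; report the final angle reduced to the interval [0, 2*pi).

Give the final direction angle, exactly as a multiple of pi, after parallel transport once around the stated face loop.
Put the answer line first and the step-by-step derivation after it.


Answer: final direction angle = (7/4)*pi

enclosed vertex P4: corner angles sum to (10/3)*pi, defect = 2*pi - (10/3)*pi = (-4/3)*pi
the rotation equals the total enclosed defect, so the final angle is initial + defects (mod 2*pi)
final angle = (13/12)*pi - (4/3)*pi = (7/4)*pi (mod 2*pi)


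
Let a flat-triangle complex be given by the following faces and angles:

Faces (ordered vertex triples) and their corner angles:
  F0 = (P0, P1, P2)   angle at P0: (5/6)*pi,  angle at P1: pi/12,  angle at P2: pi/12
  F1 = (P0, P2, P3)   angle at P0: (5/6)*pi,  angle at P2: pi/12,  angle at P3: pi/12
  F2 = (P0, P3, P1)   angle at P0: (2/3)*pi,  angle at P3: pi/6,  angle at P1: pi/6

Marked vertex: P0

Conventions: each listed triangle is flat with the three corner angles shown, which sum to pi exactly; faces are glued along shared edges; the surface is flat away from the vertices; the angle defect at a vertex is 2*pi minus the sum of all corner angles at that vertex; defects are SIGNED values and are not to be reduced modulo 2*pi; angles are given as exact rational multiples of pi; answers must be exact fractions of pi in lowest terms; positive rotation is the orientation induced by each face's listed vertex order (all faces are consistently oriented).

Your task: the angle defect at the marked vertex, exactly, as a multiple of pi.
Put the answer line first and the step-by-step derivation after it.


Answer: defect(P0) = -pi/3

Sum of corner angles at P0: (7/3)*pi
defect = 2*pi - (7/3)*pi


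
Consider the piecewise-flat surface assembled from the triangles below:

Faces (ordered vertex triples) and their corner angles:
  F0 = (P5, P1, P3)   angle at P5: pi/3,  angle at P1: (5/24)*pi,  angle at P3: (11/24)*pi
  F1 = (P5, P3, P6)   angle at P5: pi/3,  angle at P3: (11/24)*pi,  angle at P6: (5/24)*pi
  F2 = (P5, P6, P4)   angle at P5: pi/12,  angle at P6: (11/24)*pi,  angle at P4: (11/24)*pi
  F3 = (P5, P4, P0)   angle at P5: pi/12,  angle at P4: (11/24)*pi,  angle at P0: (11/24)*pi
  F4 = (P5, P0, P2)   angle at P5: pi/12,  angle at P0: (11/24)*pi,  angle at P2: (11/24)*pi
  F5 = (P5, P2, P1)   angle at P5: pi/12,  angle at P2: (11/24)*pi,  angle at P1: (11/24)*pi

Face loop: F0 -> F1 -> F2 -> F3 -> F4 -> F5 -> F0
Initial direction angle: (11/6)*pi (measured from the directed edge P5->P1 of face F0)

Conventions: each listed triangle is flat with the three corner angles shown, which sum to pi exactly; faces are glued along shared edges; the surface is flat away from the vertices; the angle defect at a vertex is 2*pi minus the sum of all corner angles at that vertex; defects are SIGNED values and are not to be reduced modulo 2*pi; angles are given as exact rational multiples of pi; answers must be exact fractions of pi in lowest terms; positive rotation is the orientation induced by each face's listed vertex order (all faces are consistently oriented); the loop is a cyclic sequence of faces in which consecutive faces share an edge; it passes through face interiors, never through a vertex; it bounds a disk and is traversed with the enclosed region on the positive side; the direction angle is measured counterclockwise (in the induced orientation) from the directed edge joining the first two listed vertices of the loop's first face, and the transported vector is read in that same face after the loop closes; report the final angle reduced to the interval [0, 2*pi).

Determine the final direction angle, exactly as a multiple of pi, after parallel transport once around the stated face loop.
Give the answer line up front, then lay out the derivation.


Answer: final direction angle = (5/6)*pi

enclosed vertex P5: corner angles sum to pi, defect = 2*pi - pi = pi
the rotation equals the total enclosed defect, so the final angle is initial + defects (mod 2*pi)
final angle = (11/6)*pi + pi = (5/6)*pi (mod 2*pi)


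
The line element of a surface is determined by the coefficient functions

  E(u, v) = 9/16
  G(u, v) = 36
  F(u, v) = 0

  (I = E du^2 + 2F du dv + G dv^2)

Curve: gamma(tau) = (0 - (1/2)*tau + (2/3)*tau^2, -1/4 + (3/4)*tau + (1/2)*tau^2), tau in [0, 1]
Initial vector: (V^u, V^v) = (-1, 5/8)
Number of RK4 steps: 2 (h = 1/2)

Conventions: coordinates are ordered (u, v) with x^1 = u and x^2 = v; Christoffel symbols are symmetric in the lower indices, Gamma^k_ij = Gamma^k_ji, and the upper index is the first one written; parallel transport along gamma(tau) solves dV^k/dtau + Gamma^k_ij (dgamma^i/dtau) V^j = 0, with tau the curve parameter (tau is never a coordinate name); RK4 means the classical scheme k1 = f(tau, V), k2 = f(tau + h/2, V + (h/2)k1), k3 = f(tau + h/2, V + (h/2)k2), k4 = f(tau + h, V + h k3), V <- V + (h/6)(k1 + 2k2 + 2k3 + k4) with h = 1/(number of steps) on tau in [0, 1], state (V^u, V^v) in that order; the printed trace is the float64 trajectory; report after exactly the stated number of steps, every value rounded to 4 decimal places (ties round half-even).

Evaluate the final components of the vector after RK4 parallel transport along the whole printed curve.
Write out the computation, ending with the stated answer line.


gamma'(tau) = (-1/2 + (4/3)*tau, 3/4 + tau); f(tau, V)^k = -Gamma^k_ij(gamma(tau)) gamma'^i(tau) V^j; h = 1/2; intermediate values shown to 6 dp
curve data and Christoffel symbols at the stage parameters:
  tau = 0.000000: gamma = (0.000000, -0.250000), gamma' = (-0.500000, 0.750000); Gamma_uuu = 0.000000, Gamma_uuv = 0.000000, Gamma_uvv = 0.000000, Gamma_vuu = 0.000000, Gamma_vuv = 0.000000, Gamma_vvv = 0.000000
  tau = 0.250000: gamma = (-0.083333, -0.031250), gamma' = (-0.166667, 1.000000); Gamma_uuu = 0.000000, Gamma_uuv = 0.000000, Gamma_uvv = 0.000000, Gamma_vuu = 0.000000, Gamma_vuv = 0.000000, Gamma_vvv = 0.000000
  tau = 0.500000: gamma = (-0.083333, 0.250000), gamma' = (0.166667, 1.250000); Gamma_uuu = 0.000000, Gamma_uuv = 0.000000, Gamma_uvv = 0.000000, Gamma_vuu = 0.000000, Gamma_vuv = 0.000000, Gamma_vvv = 0.000000
  tau = 0.750000: gamma = (0.000000, 0.593750), gamma' = (0.500000, 1.500000); Gamma_uuu = 0.000000, Gamma_uuv = 0.000000, Gamma_uvv = 0.000000, Gamma_vuu = 0.000000, Gamma_vuv = 0.000000, Gamma_vvv = 0.000000
  tau = 1.000000: gamma = (0.166667, 1.000000), gamma' = (0.833333, 1.750000); Gamma_uuu = 0.000000, Gamma_uuv = 0.000000, Gamma_uvv = 0.000000, Gamma_vuu = 0.000000, Gamma_vuv = 0.000000, Gamma_vvv = 0.000000
step 0: V^u = -1.0000, V^v = 0.6250
step 1: k1 = (0.000000, 0.000000), k2 = (0.000000, 0.000000), k3 = (0.000000, 0.000000), k4 = (0.000000, 0.000000); V <- V + (h/6)(k1 + 2k2 + 2k3 + k4): V^u = -1.0000, V^v = 0.6250
step 2: k1 = (0.000000, 0.000000), k2 = (0.000000, 0.000000), k3 = (0.000000, 0.000000), k4 = (0.000000, 0.000000); V <- V + (h/6)(k1 + 2k2 + 2k3 + k4): V^u = -1.0000, V^v = 0.6250

Answer: V^u = -1.0000, V^v = 0.6250


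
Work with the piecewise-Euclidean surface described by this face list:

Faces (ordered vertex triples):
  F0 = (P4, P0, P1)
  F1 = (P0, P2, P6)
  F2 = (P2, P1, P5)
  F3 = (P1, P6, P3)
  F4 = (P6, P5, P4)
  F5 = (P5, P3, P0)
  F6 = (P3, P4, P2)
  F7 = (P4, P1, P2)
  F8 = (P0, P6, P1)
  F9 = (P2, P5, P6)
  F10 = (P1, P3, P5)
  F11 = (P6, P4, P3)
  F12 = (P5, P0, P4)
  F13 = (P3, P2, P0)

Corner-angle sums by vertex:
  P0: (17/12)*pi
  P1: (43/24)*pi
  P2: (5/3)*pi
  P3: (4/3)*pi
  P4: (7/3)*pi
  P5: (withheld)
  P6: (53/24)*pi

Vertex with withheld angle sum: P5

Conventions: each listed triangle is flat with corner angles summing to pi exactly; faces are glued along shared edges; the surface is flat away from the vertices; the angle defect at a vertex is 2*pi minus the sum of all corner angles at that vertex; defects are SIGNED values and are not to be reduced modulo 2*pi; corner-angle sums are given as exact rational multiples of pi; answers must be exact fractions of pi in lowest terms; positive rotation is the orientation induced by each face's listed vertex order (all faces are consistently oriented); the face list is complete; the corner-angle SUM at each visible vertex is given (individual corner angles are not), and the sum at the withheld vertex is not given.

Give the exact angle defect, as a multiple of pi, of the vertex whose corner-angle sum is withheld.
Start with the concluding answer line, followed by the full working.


Answer: defect(P5) = (-5/4)*pi

V = 7, E = 21, F = 14; chi = V - E + F = 0
Gauss-Bonnet: total defect = 2*pi*chi = 0; visible defects sum to (5/4)*pi


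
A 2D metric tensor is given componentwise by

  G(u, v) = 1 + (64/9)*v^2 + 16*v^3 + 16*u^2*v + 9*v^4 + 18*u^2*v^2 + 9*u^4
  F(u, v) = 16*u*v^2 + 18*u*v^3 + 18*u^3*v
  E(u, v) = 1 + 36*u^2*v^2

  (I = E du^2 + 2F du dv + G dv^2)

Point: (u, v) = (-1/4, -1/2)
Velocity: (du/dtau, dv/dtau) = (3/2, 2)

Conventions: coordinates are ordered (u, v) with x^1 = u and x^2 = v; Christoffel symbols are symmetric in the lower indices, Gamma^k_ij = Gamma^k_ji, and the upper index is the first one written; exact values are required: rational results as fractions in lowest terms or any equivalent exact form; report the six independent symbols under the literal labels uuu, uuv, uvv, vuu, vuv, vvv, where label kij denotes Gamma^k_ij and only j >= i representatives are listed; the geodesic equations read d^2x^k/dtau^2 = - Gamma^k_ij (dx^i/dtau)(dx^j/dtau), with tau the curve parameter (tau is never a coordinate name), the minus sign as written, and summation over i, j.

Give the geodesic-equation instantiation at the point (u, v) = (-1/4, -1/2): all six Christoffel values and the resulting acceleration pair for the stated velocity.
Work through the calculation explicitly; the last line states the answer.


E = 25/16, F = -19/64, G = 2665/2304 at the point
E_u = -9/2, E_v = -9/4, F_u = 1/16, F_v = 11/32, G_u = 19/16, G_v = 19/72
EG - F^2 = 3961/2304;  g^inv = (2304/3961) * [[2665/2304, 19/64], [19/64, 25/16]]
first-kind symbols [ij,l] = (1/2)(d_i g_jl + d_j g_il - d_l g_ij): [uu,u] = E_u/2 = -9/4, [uu,v] = F_u - E_v/2 = 19/16, [uv,u] = E_v/2 = -9/8, [uv,v] = G_u/2 = 19/32, [vv,u] = F_v - G_u/2 = -1/4, [vv,v] = G_v/2 = 19/144
Gamma^u_ij = (G*[ij,u] - F*[ij,v])/(EG - F^2), Gamma^v_ij = (E*[ij,v] - F*[ij,u])/(EG - F^2)
Gamma_uuu = -5184/3961, Gamma_uuv = -2592/3961, Gamma_uvv = -576/3961, Gamma_vuu = 2736/3961, Gamma_vuv = 1368/3961, Gamma_vvv = 304/3961
d^2u/dtau^2 = -(Gamma_uuu*(3/2)^2 + 2*Gamma_uuv*(3/2)*(2) + Gamma_uvv*(2)^2) = 29520/3961
d^2v/dtau^2 = -(Gamma_vuu*(3/2)^2 + 2*Gamma_vuv*(3/2)*(2) + Gamma_vvv*(2)^2) = -15580/3961

Answer: Gamma_uuu = -5184/3961, Gamma_uuv = -2592/3961, Gamma_uvv = -576/3961, Gamma_vuu = 2736/3961, Gamma_vuv = 1368/3961, Gamma_vvv = 304/3961; accelerations (d^2u/dtau^2, d^2v/dtau^2) = (29520/3961, -15580/3961)


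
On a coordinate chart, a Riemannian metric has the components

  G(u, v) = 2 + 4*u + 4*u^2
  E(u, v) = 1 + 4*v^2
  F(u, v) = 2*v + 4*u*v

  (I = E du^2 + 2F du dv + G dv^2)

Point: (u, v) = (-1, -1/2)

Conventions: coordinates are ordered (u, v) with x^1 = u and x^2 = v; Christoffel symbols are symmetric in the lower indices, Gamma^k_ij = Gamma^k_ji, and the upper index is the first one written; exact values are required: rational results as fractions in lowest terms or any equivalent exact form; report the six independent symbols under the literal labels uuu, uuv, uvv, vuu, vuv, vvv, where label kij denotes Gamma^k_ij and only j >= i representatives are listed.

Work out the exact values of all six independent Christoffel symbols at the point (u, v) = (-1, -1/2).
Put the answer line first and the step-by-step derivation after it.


Answer: Gamma_uuu = 0, Gamma_uuv = -2/3, Gamma_uvv = 0, Gamma_vuu = 0, Gamma_vuv = -2/3, Gamma_vvv = 0

E = 2, F = 1, G = 2 at the point
E_u = 0, E_v = -4, F_u = -2, F_v = -2, G_u = -4, G_v = 0
EG - F^2 = 3;  g^inv = (1/3) * [[2, -1], [-1, 2]]
first-kind symbols [ij,l] = (1/2)(d_i g_jl + d_j g_il - d_l g_ij): [uu,u] = E_u/2 = 0, [uu,v] = F_u - E_v/2 = 0, [uv,u] = E_v/2 = -2, [uv,v] = G_u/2 = -2, [vv,u] = F_v - G_u/2 = 0, [vv,v] = G_v/2 = 0
Gamma^u_ij = (G*[ij,u] - F*[ij,v])/(EG - F^2), Gamma^v_ij = (E*[ij,v] - F*[ij,u])/(EG - F^2)


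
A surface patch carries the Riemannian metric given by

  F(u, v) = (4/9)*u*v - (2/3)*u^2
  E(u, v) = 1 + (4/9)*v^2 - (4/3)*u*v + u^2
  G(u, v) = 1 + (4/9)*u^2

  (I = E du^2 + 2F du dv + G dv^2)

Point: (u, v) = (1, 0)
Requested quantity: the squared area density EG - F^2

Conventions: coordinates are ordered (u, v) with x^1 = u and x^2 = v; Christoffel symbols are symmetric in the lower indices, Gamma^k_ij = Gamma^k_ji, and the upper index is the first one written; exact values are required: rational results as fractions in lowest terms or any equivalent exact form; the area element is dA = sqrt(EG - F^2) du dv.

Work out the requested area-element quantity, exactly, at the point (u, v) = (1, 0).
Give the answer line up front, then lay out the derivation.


Answer: EG - F^2 = 22/9

E = 2, F = -2/3, G = 13/9; EG - F^2 = 22/9


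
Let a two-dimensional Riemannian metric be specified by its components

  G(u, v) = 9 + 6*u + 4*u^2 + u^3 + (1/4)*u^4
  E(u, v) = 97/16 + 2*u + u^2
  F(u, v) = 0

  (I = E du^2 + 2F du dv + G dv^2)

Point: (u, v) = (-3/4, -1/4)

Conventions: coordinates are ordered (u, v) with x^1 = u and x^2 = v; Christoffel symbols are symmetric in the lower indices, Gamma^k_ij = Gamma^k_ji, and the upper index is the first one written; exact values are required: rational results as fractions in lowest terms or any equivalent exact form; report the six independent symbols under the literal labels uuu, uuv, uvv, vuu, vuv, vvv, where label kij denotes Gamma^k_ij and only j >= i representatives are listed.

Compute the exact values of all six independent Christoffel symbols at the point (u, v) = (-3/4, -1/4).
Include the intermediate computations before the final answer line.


E = 41/8, F = 0, G = 6561/1024 at the point
E_u = 1/2, E_v = 0, F_u = 0, F_v = 0, G_u = 81/64, G_v = 0
EG - F^2 = 269001/8192;  g^inv = (8192/269001) * [[6561/1024, 0], [0, 41/8]]
first-kind symbols [ij,l] = (1/2)(d_i g_jl + d_j g_il - d_l g_ij): [uu,u] = E_u/2 = 1/4, [uu,v] = F_u - E_v/2 = 0, [uv,u] = E_v/2 = 0, [uv,v] = G_u/2 = 81/128, [vv,u] = F_v - G_u/2 = -81/128, [vv,v] = G_v/2 = 0
Gamma^u_ij = (G*[ij,u] - F*[ij,v])/(EG - F^2), Gamma^v_ij = (E*[ij,v] - F*[ij,u])/(EG - F^2)

Answer: Gamma_uuu = 2/41, Gamma_uuv = 0, Gamma_uvv = -81/656, Gamma_vuu = 0, Gamma_vuv = 8/81, Gamma_vvv = 0


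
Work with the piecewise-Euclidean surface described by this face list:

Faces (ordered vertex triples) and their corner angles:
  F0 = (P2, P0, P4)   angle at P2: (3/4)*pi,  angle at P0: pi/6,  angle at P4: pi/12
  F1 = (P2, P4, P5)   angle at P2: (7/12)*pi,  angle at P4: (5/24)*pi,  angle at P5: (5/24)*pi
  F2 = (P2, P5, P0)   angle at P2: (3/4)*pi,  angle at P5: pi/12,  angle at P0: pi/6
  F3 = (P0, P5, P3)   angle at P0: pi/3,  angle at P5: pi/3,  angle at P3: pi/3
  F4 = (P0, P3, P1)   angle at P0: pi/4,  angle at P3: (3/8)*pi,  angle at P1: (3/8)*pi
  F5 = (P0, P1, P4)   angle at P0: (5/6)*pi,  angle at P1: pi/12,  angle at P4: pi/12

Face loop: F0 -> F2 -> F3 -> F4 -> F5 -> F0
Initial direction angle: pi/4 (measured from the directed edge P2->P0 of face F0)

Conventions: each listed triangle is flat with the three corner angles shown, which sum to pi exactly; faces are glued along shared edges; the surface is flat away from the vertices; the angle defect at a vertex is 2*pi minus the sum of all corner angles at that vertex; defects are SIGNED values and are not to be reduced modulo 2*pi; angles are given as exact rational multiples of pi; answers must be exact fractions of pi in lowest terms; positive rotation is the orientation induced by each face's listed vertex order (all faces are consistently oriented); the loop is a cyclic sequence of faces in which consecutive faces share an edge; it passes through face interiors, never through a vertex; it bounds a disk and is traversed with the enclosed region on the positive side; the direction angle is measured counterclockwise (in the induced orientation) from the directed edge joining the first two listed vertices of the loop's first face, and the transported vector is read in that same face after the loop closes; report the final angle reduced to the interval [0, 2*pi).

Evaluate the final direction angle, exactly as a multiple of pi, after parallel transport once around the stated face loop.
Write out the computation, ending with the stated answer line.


enclosed vertex P0: corner angles sum to (7/4)*pi, defect = 2*pi - (7/4)*pi = pi/4
final direction = starting direction + enclosed defect total, reduced mod 2*pi (induced orientation)
final angle = pi/4 + pi/4 = pi/2 (mod 2*pi)

Answer: final direction angle = pi/2
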